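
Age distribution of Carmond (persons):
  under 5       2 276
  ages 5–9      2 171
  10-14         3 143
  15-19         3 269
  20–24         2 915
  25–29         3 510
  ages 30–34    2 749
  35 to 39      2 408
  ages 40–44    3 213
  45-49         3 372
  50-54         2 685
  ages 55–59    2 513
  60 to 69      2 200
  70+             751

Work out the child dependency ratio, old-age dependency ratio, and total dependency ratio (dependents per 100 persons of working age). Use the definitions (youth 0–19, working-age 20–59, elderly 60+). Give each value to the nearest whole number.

0–19: 2 276 + 2 171 + 3 143 + 3 269 = 10 859
20–59: 2 915 + 3 510 + 2 749 + 2 408 + 3 213 + 3 372 + 2 685 + 2 513 = 23 365
60+: 2 200 + 751 = 2 951
Youth dependency ratio = 10 859 / 23 365 × 100 = 46
Old-age dependency ratio = 2 951 / 23 365 × 100 = 13
Total dependency ratio = (10 859 + 2 951) / 23 365 × 100 = 13 810 / 23 365 × 100 = 59

Youth dependency ratio: 46
Old-age dependency ratio: 13
Total dependency ratio: 59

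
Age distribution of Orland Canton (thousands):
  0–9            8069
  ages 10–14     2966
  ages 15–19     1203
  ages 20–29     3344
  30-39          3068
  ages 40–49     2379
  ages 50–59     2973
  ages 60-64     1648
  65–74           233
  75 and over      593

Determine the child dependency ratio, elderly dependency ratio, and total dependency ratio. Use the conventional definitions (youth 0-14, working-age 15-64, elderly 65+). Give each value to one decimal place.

Youth dependency ratio: 75.5
Old-age dependency ratio: 5.7
Total dependency ratio: 81.2

0–14: 8069 + 2966 = 11035
15–64: 1203 + 3344 + 3068 + 2379 + 2973 + 1648 = 14615
65+: 233 + 593 = 826
Youth dependency ratio = 11035 / 14615 × 100 = 75.5
Old-age dependency ratio = 826 / 14615 × 100 = 5.7
Total dependency ratio = (11035 + 826) / 14615 × 100 = 11861 / 14615 × 100 = 81.2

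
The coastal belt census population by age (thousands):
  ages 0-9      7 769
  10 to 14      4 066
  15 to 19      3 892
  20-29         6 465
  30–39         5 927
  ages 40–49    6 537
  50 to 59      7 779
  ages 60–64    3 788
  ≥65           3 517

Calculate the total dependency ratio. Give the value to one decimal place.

Total dependency ratio: 44.6

0–14: 7 769 + 4 066 = 11 835
15–64: 3 892 + 6 465 + 5 927 + 6 537 + 7 779 + 3 788 = 34 388
65+: 3 517
Total dependency ratio = (11 835 + 3 517) / 34 388 × 100 = 15 352 / 34 388 × 100 = 44.6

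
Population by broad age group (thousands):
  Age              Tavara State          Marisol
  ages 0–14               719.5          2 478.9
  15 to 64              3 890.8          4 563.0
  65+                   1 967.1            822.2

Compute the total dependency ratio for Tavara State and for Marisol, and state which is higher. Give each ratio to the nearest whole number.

Tavara State: 69
Marisol: 72
Higher: Marisol

Tavara State: (719.5 + 1 967.1) / 3 890.8 × 100 = 2 686.6 / 3 890.8 × 100 = 69
Marisol: (2 478.9 + 822.2) / 4 563.0 × 100 = 3 301.1 / 4 563.0 × 100 = 72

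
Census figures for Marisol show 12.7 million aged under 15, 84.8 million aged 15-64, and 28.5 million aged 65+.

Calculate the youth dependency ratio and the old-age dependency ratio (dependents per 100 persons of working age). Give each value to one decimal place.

Youth dependency ratio = 12.7 / 84.8 × 100 = 15.0
Old-age dependency ratio = 28.5 / 84.8 × 100 = 33.6

Youth dependency ratio: 15.0
Old-age dependency ratio: 33.6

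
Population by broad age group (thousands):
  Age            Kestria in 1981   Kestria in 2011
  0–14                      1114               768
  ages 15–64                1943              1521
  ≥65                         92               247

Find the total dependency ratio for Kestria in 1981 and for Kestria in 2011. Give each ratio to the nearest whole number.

Kestria in 1981: (1114 + 92) / 1943 × 100 = 1206 / 1943 × 100 = 62
Kestria in 2011: (768 + 247) / 1521 × 100 = 1015 / 1521 × 100 = 67

Kestria in 1981: 62
Kestria in 2011: 67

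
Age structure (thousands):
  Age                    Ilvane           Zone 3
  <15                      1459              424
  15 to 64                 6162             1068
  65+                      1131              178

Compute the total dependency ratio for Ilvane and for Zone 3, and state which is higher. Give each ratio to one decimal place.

Ilvane: 42.0
Zone 3: 56.4
Higher: Zone 3

Ilvane: (1459 + 1131) / 6162 × 100 = 2590 / 6162 × 100 = 42.0
Zone 3: (424 + 178) / 1068 × 100 = 602 / 1068 × 100 = 56.4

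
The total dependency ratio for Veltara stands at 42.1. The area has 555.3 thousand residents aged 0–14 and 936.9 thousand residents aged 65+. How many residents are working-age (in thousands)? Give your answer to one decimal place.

Working-age: 3 544.4

Total dependency ratio = (youth + elderly) / working-age × 100
42.1 = (555.3 + 936.9) / W × 100
⇒ 3 544.4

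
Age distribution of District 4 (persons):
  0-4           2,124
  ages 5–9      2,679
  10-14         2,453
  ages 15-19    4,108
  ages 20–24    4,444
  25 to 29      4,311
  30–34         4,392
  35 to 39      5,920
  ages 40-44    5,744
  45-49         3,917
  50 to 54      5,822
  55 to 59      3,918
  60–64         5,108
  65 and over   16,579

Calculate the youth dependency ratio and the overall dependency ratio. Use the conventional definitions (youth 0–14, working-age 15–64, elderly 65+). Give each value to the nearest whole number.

0–14: 2,124 + 2,679 + 2,453 = 7,256
15–64: 4,108 + 4,444 + 4,311 + 4,392 + 5,920 + 5,744 + 3,917 + 5,822 + 3,918 + 5,108 = 47,684
65+: 16,579
Youth dependency ratio = 7,256 / 47,684 × 100 = 15
Total dependency ratio = (7,256 + 16,579) / 47,684 × 100 = 23,835 / 47,684 × 100 = 50

Youth dependency ratio: 15
Total dependency ratio: 50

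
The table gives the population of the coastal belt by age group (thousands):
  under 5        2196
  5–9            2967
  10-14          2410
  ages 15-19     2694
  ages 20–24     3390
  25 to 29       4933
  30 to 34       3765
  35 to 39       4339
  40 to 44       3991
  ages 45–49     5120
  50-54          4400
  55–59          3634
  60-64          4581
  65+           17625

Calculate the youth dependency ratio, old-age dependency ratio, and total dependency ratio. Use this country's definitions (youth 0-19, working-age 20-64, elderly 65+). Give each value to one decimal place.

0–19: 2196 + 2967 + 2410 + 2694 = 10267
20–64: 3390 + 4933 + 3765 + 4339 + 3991 + 5120 + 4400 + 3634 + 4581 = 38153
65+: 17625
Youth dependency ratio = 10267 / 38153 × 100 = 26.9
Old-age dependency ratio = 17625 / 38153 × 100 = 46.2
Total dependency ratio = (10267 + 17625) / 38153 × 100 = 27892 / 38153 × 100 = 73.1

Youth dependency ratio: 26.9
Old-age dependency ratio: 46.2
Total dependency ratio: 73.1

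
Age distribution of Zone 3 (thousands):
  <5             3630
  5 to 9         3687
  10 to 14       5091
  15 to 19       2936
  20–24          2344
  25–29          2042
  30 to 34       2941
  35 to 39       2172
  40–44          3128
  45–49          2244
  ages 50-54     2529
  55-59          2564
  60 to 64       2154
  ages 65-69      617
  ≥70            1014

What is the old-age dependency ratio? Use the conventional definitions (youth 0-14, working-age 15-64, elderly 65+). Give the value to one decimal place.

0–14: 3630 + 3687 + 5091 = 12408
15–64: 2936 + 2344 + 2042 + 2941 + 2172 + 3128 + 2244 + 2529 + 2564 + 2154 = 25054
65+: 617 + 1014 = 1631
Old-age dependency ratio = 1631 / 25054 × 100 = 6.5

Old-age dependency ratio: 6.5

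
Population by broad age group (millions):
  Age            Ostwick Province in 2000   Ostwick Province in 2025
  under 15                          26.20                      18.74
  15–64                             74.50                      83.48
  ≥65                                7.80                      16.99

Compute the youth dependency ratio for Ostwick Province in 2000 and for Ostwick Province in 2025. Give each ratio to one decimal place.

Ostwick Province in 2000: 35.2
Ostwick Province in 2025: 22.4

Ostwick Province in 2000: 26.20 / 74.50 × 100 = 35.2
Ostwick Province in 2025: 18.74 / 83.48 × 100 = 22.4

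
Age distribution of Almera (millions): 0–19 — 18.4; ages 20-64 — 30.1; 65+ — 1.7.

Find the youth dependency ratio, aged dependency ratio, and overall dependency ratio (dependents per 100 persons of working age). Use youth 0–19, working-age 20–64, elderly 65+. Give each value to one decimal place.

Youth dependency ratio = 18.4 / 30.1 × 100 = 61.1
Old-age dependency ratio = 1.7 / 30.1 × 100 = 5.6
Total dependency ratio = (18.4 + 1.7) / 30.1 × 100 = 20.1 / 30.1 × 100 = 66.8

Youth dependency ratio: 61.1
Old-age dependency ratio: 5.6
Total dependency ratio: 66.8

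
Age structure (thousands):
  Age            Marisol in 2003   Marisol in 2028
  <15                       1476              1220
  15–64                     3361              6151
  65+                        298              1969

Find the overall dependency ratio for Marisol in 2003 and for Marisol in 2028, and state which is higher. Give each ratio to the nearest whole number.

Marisol in 2003: (1476 + 298) / 3361 × 100 = 1774 / 3361 × 100 = 53
Marisol in 2028: (1220 + 1969) / 6151 × 100 = 3189 / 6151 × 100 = 52

Marisol in 2003: 53
Marisol in 2028: 52
Higher: Marisol in 2003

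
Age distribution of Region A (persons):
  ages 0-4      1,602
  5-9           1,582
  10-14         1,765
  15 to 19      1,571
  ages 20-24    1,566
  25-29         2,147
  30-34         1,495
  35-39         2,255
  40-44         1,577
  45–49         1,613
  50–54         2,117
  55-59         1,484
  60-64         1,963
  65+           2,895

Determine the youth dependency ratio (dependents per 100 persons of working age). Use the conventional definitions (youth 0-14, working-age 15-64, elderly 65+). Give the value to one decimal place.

Youth dependency ratio: 27.8

0–14: 1,602 + 1,582 + 1,765 = 4,949
15–64: 1,571 + 1,566 + 2,147 + 1,495 + 2,255 + 1,577 + 1,613 + 2,117 + 1,484 + 1,963 = 17,788
65+: 2,895
Youth dependency ratio = 4,949 / 17,788 × 100 = 27.8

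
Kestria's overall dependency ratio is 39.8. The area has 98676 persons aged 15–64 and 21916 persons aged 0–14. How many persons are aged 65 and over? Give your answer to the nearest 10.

Total dependency ratio = (youth + elderly) / working-age × 100
39.8 = (21916 + E) / 98676 × 100
⇒ 17360

Aged 65 and over: 17360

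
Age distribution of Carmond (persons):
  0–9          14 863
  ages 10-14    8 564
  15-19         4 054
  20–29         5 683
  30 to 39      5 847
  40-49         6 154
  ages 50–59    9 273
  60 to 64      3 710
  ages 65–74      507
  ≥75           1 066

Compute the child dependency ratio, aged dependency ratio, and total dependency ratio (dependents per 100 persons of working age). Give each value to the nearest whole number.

0–14: 14 863 + 8 564 = 23 427
15–64: 4 054 + 5 683 + 5 847 + 6 154 + 9 273 + 3 710 = 34 721
65+: 507 + 1 066 = 1 573
Youth dependency ratio = 23 427 / 34 721 × 100 = 67
Old-age dependency ratio = 1 573 / 34 721 × 100 = 5
Total dependency ratio = (23 427 + 1 573) / 34 721 × 100 = 25 000 / 34 721 × 100 = 72

Youth dependency ratio: 67
Old-age dependency ratio: 5
Total dependency ratio: 72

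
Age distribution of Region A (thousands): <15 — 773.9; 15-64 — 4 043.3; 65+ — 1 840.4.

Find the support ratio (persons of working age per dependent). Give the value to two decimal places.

Support ratio: 1.55

Support ratio = 4 043.3 / (773.9 + 1 840.4) = 4 043.3 / 2 614.3 = 1.55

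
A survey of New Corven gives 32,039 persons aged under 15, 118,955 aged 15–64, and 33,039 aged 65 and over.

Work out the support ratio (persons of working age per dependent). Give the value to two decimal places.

Support ratio: 1.83

Support ratio = 118,955 / (32,039 + 33,039) = 118,955 / 65,078 = 1.83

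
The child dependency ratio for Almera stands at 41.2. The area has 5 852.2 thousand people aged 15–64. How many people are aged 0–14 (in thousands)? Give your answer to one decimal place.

Aged 0–14: 2 411.1

Youth dependency ratio = youth / working-age × 100
41.2 = Y / 5 852.2 × 100
⇒ 2 411.1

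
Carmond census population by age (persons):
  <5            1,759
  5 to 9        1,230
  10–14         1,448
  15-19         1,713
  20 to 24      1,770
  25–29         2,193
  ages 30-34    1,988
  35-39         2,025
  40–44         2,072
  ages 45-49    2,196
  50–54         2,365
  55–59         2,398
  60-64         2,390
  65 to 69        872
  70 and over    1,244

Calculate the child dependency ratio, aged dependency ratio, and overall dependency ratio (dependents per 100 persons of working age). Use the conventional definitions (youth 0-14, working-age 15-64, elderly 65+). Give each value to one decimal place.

0–14: 1,759 + 1,230 + 1,448 = 4,437
15–64: 1,713 + 1,770 + 2,193 + 1,988 + 2,025 + 2,072 + 2,196 + 2,365 + 2,398 + 2,390 = 21,110
65+: 872 + 1,244 = 2,116
Youth dependency ratio = 4,437 / 21,110 × 100 = 21.0
Old-age dependency ratio = 2,116 / 21,110 × 100 = 10.0
Total dependency ratio = (4,437 + 2,116) / 21,110 × 100 = 6,553 / 21,110 × 100 = 31.0

Youth dependency ratio: 21.0
Old-age dependency ratio: 10.0
Total dependency ratio: 31.0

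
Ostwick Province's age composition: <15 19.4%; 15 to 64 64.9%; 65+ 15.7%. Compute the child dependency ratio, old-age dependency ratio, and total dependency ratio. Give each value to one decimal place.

Youth dependency ratio: 29.9
Old-age dependency ratio: 24.2
Total dependency ratio: 54.1

Youth dependency ratio = 19.4 / 64.9 × 100 = 29.9
Old-age dependency ratio = 15.7 / 64.9 × 100 = 24.2
Total dependency ratio = (19.4 + 15.7) / 64.9 × 100 = 35.1 / 64.9 × 100 = 54.1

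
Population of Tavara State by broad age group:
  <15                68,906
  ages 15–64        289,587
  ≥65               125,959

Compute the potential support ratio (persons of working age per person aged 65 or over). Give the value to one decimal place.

Potential support ratio: 2.3

Potential support ratio = 289,587 / 125,959 = 2.3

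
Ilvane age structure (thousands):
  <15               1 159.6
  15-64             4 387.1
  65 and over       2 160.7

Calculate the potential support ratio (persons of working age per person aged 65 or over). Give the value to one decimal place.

Potential support ratio = 4 387.1 / 2 160.7 = 2.0

Potential support ratio: 2.0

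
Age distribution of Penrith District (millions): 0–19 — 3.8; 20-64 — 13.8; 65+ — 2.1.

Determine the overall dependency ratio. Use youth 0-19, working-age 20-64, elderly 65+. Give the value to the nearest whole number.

Total dependency ratio: 43

Total dependency ratio = (3.8 + 2.1) / 13.8 × 100 = 5.9 / 13.8 × 100 = 43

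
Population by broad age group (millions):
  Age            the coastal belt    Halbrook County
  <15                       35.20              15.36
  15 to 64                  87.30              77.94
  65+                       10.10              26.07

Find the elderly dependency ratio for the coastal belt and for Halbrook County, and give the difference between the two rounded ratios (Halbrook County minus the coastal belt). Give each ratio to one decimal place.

the coastal belt: 10.10 / 87.30 × 100 = 11.6
Halbrook County: 26.07 / 77.94 × 100 = 33.4

the coastal belt: 11.6
Halbrook County: 33.4
Difference: +21.8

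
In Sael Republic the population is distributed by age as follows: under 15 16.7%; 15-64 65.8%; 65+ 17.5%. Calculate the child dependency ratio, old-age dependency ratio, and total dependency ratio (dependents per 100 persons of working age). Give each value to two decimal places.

Youth dependency ratio = 16.7 / 65.8 × 100 = 25.38
Old-age dependency ratio = 17.5 / 65.8 × 100 = 26.60
Total dependency ratio = (16.7 + 17.5) / 65.8 × 100 = 34.2 / 65.8 × 100 = 51.98

Youth dependency ratio: 25.38
Old-age dependency ratio: 26.60
Total dependency ratio: 51.98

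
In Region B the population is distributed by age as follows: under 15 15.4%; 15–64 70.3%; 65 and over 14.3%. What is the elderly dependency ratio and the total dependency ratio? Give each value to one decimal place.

Old-age dependency ratio = 14.3 / 70.3 × 100 = 20.3
Total dependency ratio = (15.4 + 14.3) / 70.3 × 100 = 29.7 / 70.3 × 100 = 42.2

Old-age dependency ratio: 20.3
Total dependency ratio: 42.2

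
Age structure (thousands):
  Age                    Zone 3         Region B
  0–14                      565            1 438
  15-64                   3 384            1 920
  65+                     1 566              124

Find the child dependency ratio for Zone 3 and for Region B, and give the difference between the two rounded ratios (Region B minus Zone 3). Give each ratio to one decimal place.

Zone 3: 16.7
Region B: 74.9
Difference: +58.2

Zone 3: 565 / 3 384 × 100 = 16.7
Region B: 1 438 / 1 920 × 100 = 74.9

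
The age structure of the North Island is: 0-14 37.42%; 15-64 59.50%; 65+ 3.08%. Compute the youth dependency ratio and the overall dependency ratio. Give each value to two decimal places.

Youth dependency ratio: 62.89
Total dependency ratio: 68.07

Youth dependency ratio = 37.42 / 59.50 × 100 = 62.89
Total dependency ratio = (37.42 + 3.08) / 59.50 × 100 = 40.50 / 59.50 × 100 = 68.07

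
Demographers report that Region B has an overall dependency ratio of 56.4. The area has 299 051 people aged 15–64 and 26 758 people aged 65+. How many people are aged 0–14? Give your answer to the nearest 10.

Total dependency ratio = (youth + elderly) / working-age × 100
56.4 = (Y + 26 758) / 299 051 × 100
⇒ 141 910

Aged 0–14: 141 910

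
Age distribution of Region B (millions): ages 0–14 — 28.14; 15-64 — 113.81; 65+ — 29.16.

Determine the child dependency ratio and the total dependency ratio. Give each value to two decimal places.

Youth dependency ratio = 28.14 / 113.81 × 100 = 24.73
Total dependency ratio = (28.14 + 29.16) / 113.81 × 100 = 57.30 / 113.81 × 100 = 50.35

Youth dependency ratio: 24.73
Total dependency ratio: 50.35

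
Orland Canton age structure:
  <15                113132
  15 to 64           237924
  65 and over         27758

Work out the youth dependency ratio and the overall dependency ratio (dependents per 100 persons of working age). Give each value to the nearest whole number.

Youth dependency ratio: 48
Total dependency ratio: 59

Youth dependency ratio = 113132 / 237924 × 100 = 48
Total dependency ratio = (113132 + 27758) / 237924 × 100 = 140890 / 237924 × 100 = 59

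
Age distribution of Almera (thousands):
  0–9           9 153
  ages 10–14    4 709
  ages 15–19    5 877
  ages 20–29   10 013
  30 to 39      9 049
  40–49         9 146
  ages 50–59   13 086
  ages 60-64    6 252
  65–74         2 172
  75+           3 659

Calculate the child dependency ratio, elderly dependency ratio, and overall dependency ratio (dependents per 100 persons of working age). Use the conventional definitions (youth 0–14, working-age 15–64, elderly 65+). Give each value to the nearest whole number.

0–14: 9 153 + 4 709 = 13 862
15–64: 5 877 + 10 013 + 9 049 + 9 146 + 13 086 + 6 252 = 53 423
65+: 2 172 + 3 659 = 5 831
Youth dependency ratio = 13 862 / 53 423 × 100 = 26
Old-age dependency ratio = 5 831 / 53 423 × 100 = 11
Total dependency ratio = (13 862 + 5 831) / 53 423 × 100 = 19 693 / 53 423 × 100 = 37

Youth dependency ratio: 26
Old-age dependency ratio: 11
Total dependency ratio: 37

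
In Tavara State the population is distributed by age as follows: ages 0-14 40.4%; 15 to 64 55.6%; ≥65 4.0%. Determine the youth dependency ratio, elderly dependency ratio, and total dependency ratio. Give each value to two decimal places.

Youth dependency ratio: 72.66
Old-age dependency ratio: 7.19
Total dependency ratio: 79.86

Youth dependency ratio = 40.4 / 55.6 × 100 = 72.66
Old-age dependency ratio = 4.0 / 55.6 × 100 = 7.19
Total dependency ratio = (40.4 + 4.0) / 55.6 × 100 = 44.4 / 55.6 × 100 = 79.86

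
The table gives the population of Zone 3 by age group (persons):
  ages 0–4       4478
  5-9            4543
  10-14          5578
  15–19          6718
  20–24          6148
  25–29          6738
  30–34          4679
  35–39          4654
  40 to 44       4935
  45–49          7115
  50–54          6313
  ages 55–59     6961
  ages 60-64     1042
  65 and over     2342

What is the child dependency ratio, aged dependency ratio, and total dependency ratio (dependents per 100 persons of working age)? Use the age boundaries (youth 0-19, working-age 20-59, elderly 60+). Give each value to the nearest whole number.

0–19: 4478 + 4543 + 5578 + 6718 = 21317
20–59: 6148 + 6738 + 4679 + 4654 + 4935 + 7115 + 6313 + 6961 = 47543
60+: 1042 + 2342 = 3384
Youth dependency ratio = 21317 / 47543 × 100 = 45
Old-age dependency ratio = 3384 / 47543 × 100 = 7
Total dependency ratio = (21317 + 3384) / 47543 × 100 = 24701 / 47543 × 100 = 52

Youth dependency ratio: 45
Old-age dependency ratio: 7
Total dependency ratio: 52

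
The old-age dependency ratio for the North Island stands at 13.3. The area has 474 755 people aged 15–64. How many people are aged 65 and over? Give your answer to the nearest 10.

Old-age dependency ratio = elderly / working-age × 100
13.3 = E / 474 755 × 100
⇒ 63 140

Aged 65 and over: 63 140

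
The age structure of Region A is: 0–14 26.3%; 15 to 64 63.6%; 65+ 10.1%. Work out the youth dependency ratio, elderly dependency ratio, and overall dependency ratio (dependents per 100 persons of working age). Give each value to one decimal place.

Youth dependency ratio: 41.4
Old-age dependency ratio: 15.9
Total dependency ratio: 57.2

Youth dependency ratio = 26.3 / 63.6 × 100 = 41.4
Old-age dependency ratio = 10.1 / 63.6 × 100 = 15.9
Total dependency ratio = (26.3 + 10.1) / 63.6 × 100 = 36.4 / 63.6 × 100 = 57.2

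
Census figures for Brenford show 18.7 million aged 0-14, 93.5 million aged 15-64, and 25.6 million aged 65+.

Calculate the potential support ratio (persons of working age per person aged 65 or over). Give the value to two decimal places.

Potential support ratio = 93.5 / 25.6 = 3.65

Potential support ratio: 3.65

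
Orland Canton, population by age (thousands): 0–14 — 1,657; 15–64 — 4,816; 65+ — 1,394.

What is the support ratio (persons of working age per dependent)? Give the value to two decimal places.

Support ratio = 4,816 / (1,657 + 1,394) = 4,816 / 3,051 = 1.58

Support ratio: 1.58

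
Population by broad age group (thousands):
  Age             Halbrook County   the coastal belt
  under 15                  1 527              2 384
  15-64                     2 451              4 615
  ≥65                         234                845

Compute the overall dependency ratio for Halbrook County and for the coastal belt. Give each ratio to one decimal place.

Halbrook County: (1 527 + 234) / 2 451 × 100 = 1 761 / 2 451 × 100 = 71.8
the coastal belt: (2 384 + 845) / 4 615 × 100 = 3 229 / 4 615 × 100 = 70.0

Halbrook County: 71.8
the coastal belt: 70.0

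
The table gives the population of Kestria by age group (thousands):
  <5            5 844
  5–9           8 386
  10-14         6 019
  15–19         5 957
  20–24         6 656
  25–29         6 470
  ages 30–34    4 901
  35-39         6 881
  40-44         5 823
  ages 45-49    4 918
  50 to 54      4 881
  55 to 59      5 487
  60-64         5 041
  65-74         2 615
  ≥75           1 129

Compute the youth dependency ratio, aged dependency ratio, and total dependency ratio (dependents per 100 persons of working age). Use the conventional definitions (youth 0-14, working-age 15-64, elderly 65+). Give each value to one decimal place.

Youth dependency ratio: 35.5
Old-age dependency ratio: 6.6
Total dependency ratio: 42.1

0–14: 5 844 + 8 386 + 6 019 = 20 249
15–64: 5 957 + 6 656 + 6 470 + 4 901 + 6 881 + 5 823 + 4 918 + 4 881 + 5 487 + 5 041 = 57 015
65+: 2 615 + 1 129 = 3 744
Youth dependency ratio = 20 249 / 57 015 × 100 = 35.5
Old-age dependency ratio = 3 744 / 57 015 × 100 = 6.6
Total dependency ratio = (20 249 + 3 744) / 57 015 × 100 = 23 993 / 57 015 × 100 = 42.1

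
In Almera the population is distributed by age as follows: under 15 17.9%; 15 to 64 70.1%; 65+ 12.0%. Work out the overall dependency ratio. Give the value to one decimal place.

Total dependency ratio: 42.7

Total dependency ratio = (17.9 + 12.0) / 70.1 × 100 = 29.9 / 70.1 × 100 = 42.7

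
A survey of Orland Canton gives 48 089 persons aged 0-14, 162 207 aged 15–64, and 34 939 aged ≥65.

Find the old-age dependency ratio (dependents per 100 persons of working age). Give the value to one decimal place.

Old-age dependency ratio: 21.5

Old-age dependency ratio = 34 939 / 162 207 × 100 = 21.5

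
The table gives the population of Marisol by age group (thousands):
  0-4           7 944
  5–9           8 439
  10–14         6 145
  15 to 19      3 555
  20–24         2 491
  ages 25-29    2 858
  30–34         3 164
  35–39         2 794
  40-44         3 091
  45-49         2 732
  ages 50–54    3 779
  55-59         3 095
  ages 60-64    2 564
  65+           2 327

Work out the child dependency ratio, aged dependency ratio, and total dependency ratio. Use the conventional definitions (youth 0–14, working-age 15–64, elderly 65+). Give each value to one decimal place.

Youth dependency ratio: 74.8
Old-age dependency ratio: 7.7
Total dependency ratio: 82.5

0–14: 7 944 + 8 439 + 6 145 = 22 528
15–64: 3 555 + 2 491 + 2 858 + 3 164 + 2 794 + 3 091 + 2 732 + 3 779 + 3 095 + 2 564 = 30 123
65+: 2 327
Youth dependency ratio = 22 528 / 30 123 × 100 = 74.8
Old-age dependency ratio = 2 327 / 30 123 × 100 = 7.7
Total dependency ratio = (22 528 + 2 327) / 30 123 × 100 = 24 855 / 30 123 × 100 = 82.5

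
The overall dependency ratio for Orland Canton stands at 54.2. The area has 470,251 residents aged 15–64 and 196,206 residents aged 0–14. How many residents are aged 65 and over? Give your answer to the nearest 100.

Aged 65 and over: 58,700

Total dependency ratio = (youth + elderly) / working-age × 100
54.2 = (196,206 + E) / 470,251 × 100
⇒ 58,700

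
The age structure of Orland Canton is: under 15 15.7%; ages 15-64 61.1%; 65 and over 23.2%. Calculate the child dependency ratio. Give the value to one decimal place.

Youth dependency ratio: 25.7

Youth dependency ratio = 15.7 / 61.1 × 100 = 25.7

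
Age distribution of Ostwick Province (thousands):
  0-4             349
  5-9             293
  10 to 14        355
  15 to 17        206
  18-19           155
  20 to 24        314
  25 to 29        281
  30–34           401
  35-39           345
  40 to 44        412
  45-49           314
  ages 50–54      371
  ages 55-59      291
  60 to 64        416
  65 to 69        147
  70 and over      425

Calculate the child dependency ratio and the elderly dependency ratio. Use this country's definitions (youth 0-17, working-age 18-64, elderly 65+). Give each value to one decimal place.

0–17: 349 + 293 + 355 + 206 = 1,203
18–64: 155 + 314 + 281 + 401 + 345 + 412 + 314 + 371 + 291 + 416 = 3,300
65+: 147 + 425 = 572
Youth dependency ratio = 1,203 / 3,300 × 100 = 36.5
Old-age dependency ratio = 572 / 3,300 × 100 = 17.3

Youth dependency ratio: 36.5
Old-age dependency ratio: 17.3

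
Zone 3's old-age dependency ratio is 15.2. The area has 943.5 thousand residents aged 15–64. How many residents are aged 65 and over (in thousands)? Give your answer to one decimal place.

Old-age dependency ratio = elderly / working-age × 100
15.2 = E / 943.5 × 100
⇒ 143.4

Aged 65 and over: 143.4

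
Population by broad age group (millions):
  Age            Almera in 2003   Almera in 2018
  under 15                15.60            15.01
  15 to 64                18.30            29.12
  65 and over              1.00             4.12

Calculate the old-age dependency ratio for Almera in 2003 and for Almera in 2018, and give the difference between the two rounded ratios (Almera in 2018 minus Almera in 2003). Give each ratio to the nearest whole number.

Almera in 2003: 5
Almera in 2018: 14
Difference: +9

Almera in 2003: 1.00 / 18.30 × 100 = 5
Almera in 2018: 4.12 / 29.12 × 100 = 14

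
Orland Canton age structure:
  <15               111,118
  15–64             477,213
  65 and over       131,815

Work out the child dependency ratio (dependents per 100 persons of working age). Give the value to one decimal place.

Youth dependency ratio: 23.3

Youth dependency ratio = 111,118 / 477,213 × 100 = 23.3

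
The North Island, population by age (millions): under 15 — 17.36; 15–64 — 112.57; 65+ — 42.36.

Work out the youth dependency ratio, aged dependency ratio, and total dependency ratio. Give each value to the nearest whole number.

Youth dependency ratio = 17.36 / 112.57 × 100 = 15
Old-age dependency ratio = 42.36 / 112.57 × 100 = 38
Total dependency ratio = (17.36 + 42.36) / 112.57 × 100 = 59.72 / 112.57 × 100 = 53

Youth dependency ratio: 15
Old-age dependency ratio: 38
Total dependency ratio: 53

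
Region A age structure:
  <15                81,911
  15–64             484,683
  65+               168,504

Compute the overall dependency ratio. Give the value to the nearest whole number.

Total dependency ratio = (81,911 + 168,504) / 484,683 × 100 = 250,415 / 484,683 × 100 = 52

Total dependency ratio: 52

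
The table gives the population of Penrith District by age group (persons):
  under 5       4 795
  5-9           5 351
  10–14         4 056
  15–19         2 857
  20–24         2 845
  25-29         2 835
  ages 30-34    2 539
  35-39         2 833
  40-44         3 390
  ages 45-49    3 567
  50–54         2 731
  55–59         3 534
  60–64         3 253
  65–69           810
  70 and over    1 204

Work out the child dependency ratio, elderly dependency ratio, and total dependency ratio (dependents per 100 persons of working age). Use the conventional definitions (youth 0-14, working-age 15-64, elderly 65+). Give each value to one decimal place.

0–14: 4 795 + 5 351 + 4 056 = 14 202
15–64: 2 857 + 2 845 + 2 835 + 2 539 + 2 833 + 3 390 + 3 567 + 2 731 + 3 534 + 3 253 = 30 384
65+: 810 + 1 204 = 2 014
Youth dependency ratio = 14 202 / 30 384 × 100 = 46.7
Old-age dependency ratio = 2 014 / 30 384 × 100 = 6.6
Total dependency ratio = (14 202 + 2 014) / 30 384 × 100 = 16 216 / 30 384 × 100 = 53.4

Youth dependency ratio: 46.7
Old-age dependency ratio: 6.6
Total dependency ratio: 53.4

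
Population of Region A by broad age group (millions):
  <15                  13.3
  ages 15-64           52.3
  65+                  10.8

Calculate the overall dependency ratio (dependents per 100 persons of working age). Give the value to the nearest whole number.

Total dependency ratio = (13.3 + 10.8) / 52.3 × 100 = 24.1 / 52.3 × 100 = 46

Total dependency ratio: 46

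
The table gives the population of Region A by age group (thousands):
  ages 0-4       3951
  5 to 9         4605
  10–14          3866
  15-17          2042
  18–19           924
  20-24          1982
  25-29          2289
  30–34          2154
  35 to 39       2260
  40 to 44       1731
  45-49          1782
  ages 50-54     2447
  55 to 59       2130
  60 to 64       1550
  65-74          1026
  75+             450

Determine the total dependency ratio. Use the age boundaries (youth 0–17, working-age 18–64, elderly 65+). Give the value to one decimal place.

Total dependency ratio: 82.8

0–17: 3951 + 4605 + 3866 + 2042 = 14464
18–64: 924 + 1982 + 2289 + 2154 + 2260 + 1731 + 1782 + 2447 + 2130 + 1550 = 19249
65+: 1026 + 450 = 1476
Total dependency ratio = (14464 + 1476) / 19249 × 100 = 15940 / 19249 × 100 = 82.8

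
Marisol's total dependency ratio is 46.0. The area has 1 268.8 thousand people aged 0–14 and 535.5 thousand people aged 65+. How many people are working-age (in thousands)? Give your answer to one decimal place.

Working-age: 3 922.4

Total dependency ratio = (youth + elderly) / working-age × 100
46.0 = (1 268.8 + 535.5) / W × 100
⇒ 3 922.4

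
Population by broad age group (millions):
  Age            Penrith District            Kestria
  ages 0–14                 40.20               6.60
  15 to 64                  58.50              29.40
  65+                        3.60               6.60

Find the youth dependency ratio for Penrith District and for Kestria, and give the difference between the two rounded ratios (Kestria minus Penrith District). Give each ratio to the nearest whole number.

Penrith District: 69
Kestria: 22
Difference: -47

Penrith District: 40.20 / 58.50 × 100 = 69
Kestria: 6.60 / 29.40 × 100 = 22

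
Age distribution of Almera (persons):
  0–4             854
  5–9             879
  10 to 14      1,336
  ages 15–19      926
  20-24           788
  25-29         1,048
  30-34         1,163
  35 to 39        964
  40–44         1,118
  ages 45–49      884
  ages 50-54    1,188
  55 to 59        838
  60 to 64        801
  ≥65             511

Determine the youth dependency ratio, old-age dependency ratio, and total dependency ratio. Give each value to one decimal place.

Youth dependency ratio: 31.6
Old-age dependency ratio: 5.3
Total dependency ratio: 36.8

0–14: 854 + 879 + 1,336 = 3,069
15–64: 926 + 788 + 1,048 + 1,163 + 964 + 1,118 + 884 + 1,188 + 838 + 801 = 9,718
65+: 511
Youth dependency ratio = 3,069 / 9,718 × 100 = 31.6
Old-age dependency ratio = 511 / 9,718 × 100 = 5.3
Total dependency ratio = (3,069 + 511) / 9,718 × 100 = 3,580 / 9,718 × 100 = 36.8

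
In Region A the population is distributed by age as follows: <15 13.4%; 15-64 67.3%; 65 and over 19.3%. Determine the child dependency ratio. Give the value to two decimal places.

Youth dependency ratio: 19.91

Youth dependency ratio = 13.4 / 67.3 × 100 = 19.91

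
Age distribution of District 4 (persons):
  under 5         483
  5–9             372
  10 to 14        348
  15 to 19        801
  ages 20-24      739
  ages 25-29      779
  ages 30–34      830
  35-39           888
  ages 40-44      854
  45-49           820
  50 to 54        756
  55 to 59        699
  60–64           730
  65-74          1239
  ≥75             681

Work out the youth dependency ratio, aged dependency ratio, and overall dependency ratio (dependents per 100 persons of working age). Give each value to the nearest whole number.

0–14: 483 + 372 + 348 = 1203
15–64: 801 + 739 + 779 + 830 + 888 + 854 + 820 + 756 + 699 + 730 = 7896
65+: 1239 + 681 = 1920
Youth dependency ratio = 1203 / 7896 × 100 = 15
Old-age dependency ratio = 1920 / 7896 × 100 = 24
Total dependency ratio = (1203 + 1920) / 7896 × 100 = 3123 / 7896 × 100 = 40

Youth dependency ratio: 15
Old-age dependency ratio: 24
Total dependency ratio: 40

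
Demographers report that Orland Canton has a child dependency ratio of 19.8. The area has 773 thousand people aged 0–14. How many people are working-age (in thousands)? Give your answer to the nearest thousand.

Working-age: 3 904

Youth dependency ratio = youth / working-age × 100
19.8 = 773 / W × 100
⇒ 3 904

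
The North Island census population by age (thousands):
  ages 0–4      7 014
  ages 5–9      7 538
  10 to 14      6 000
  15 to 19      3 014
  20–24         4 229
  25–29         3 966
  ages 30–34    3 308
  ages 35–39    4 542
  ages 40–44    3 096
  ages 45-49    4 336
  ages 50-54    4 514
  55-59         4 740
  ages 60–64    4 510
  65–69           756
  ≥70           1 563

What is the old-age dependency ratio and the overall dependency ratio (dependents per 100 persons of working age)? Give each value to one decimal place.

0–14: 7 014 + 7 538 + 6 000 = 20 552
15–64: 3 014 + 4 229 + 3 966 + 3 308 + 4 542 + 3 096 + 4 336 + 4 514 + 4 740 + 4 510 = 40 255
65+: 756 + 1 563 = 2 319
Old-age dependency ratio = 2 319 / 40 255 × 100 = 5.8
Total dependency ratio = (20 552 + 2 319) / 40 255 × 100 = 22 871 / 40 255 × 100 = 56.8

Old-age dependency ratio: 5.8
Total dependency ratio: 56.8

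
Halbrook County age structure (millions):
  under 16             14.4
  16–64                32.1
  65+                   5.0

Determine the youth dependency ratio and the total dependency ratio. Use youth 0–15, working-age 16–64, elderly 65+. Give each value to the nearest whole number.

Youth dependency ratio: 45
Total dependency ratio: 60

Youth dependency ratio = 14.4 / 32.1 × 100 = 45
Total dependency ratio = (14.4 + 5.0) / 32.1 × 100 = 19.4 / 32.1 × 100 = 60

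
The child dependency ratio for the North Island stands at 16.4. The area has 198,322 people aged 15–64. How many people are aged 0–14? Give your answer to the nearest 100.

Youth dependency ratio = youth / working-age × 100
16.4 = Y / 198,322 × 100
⇒ 32,500

Aged 0–14: 32,500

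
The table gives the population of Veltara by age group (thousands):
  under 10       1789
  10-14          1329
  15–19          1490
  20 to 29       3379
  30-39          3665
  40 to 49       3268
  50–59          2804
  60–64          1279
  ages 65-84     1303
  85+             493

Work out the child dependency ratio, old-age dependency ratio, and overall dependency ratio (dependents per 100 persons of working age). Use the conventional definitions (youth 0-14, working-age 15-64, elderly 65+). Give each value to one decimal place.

0–14: 1789 + 1329 = 3118
15–64: 1490 + 3379 + 3665 + 3268 + 2804 + 1279 = 15885
65+: 1303 + 493 = 1796
Youth dependency ratio = 3118 / 15885 × 100 = 19.6
Old-age dependency ratio = 1796 / 15885 × 100 = 11.3
Total dependency ratio = (3118 + 1796) / 15885 × 100 = 4914 / 15885 × 100 = 30.9

Youth dependency ratio: 19.6
Old-age dependency ratio: 11.3
Total dependency ratio: 30.9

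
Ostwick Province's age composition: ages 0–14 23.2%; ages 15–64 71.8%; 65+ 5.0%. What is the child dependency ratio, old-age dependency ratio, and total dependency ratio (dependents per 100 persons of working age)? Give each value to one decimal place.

Youth dependency ratio = 23.2 / 71.8 × 100 = 32.3
Old-age dependency ratio = 5.0 / 71.8 × 100 = 7.0
Total dependency ratio = (23.2 + 5.0) / 71.8 × 100 = 28.2 / 71.8 × 100 = 39.3

Youth dependency ratio: 32.3
Old-age dependency ratio: 7.0
Total dependency ratio: 39.3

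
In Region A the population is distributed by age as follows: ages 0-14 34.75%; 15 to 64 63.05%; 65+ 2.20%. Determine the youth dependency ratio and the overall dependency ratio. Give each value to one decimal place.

Youth dependency ratio: 55.1
Total dependency ratio: 58.6

Youth dependency ratio = 34.75 / 63.05 × 100 = 55.1
Total dependency ratio = (34.75 + 2.20) / 63.05 × 100 = 36.95 / 63.05 × 100 = 58.6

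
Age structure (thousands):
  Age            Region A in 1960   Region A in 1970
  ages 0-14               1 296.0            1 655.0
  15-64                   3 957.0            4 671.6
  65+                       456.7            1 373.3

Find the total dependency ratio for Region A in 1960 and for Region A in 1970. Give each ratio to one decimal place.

Region A in 1960: (1 296.0 + 456.7) / 3 957.0 × 100 = 1 752.7 / 3 957.0 × 100 = 44.3
Region A in 1970: (1 655.0 + 1 373.3) / 4 671.6 × 100 = 3 028.3 / 4 671.6 × 100 = 64.8

Region A in 1960: 44.3
Region A in 1970: 64.8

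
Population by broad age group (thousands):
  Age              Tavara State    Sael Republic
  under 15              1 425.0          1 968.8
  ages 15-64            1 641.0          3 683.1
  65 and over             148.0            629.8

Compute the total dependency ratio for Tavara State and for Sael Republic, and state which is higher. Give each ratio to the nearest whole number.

Tavara State: (1 425.0 + 148.0) / 1 641.0 × 100 = 1 573.0 / 1 641.0 × 100 = 96
Sael Republic: (1 968.8 + 629.8) / 3 683.1 × 100 = 2 598.6 / 3 683.1 × 100 = 71

Tavara State: 96
Sael Republic: 71
Higher: Tavara State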